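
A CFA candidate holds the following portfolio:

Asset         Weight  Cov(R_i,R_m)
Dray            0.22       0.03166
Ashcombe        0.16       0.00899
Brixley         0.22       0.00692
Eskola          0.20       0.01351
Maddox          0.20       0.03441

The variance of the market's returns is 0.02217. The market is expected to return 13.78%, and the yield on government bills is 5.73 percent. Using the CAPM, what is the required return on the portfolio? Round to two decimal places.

β_Dray = 0.03166 / 0.02217 = 1.4281
β_Ashcombe = 0.00899 / 0.02217 = 0.4055
β_Brixley = 0.00692 / 0.02217 = 0.3121
β_Eskola = 0.01351 / 0.02217 = 0.6094
β_Maddox = 0.03441 / 0.02217 = 1.5521
β_P = Σ w_i β_i = 0.22×1.4281 + 0.16×0.4055 + 0.22×0.3121 + 0.20×0.6094 + 0.20×1.5521 = 0.8800
MRP = 13.78% − 5.73% = 8.05%
E(R_P) = R_f + β_P × MRP = 5.73% + 0.8800 × 8.05% = 12.81%

12.81%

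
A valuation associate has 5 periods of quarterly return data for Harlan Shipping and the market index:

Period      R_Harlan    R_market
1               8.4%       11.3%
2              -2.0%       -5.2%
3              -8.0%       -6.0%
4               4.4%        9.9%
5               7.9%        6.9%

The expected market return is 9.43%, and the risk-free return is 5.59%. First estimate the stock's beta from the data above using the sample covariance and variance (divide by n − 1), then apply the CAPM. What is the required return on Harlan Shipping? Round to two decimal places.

Mean R_i = (8.4 − 2.0 − 8.0 + 4.4 + 7.9) / 5 = 2.1400%
Mean R_m = (11.3 − 5.2 − 6.0 + 9.9 + 6.9) / 5 = 3.3800%
Σ(R_i − R̄_i)(R_m − R̄_m) = 215.2240  ⇒  Cov = 215.2240 / 4 = 53.8060
Σ(R_m − R̄_m)² = 279.2280  ⇒  Var(R_m) = 279.2280 / 4 = 69.8070
β = Cov / Var(R_m) = 53.8060 / 69.8070 = 0.7708
MRP = 9.43% − 5.59% = 3.84%
E(R) = R_f + β × MRP = 5.59% + 0.7708 × 3.84% = 8.55%

8.55%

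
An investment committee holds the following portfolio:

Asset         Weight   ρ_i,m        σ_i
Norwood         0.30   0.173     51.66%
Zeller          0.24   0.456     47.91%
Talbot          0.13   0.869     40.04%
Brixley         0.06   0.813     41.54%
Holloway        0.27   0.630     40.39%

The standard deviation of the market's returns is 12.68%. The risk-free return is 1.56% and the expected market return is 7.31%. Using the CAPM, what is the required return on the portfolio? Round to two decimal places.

11.24%

β_Norwood = 0.173 × 51.66% / 12.68% = 0.7048
β_Zeller = 0.456 × 47.91% / 12.68% = 1.7229
β_Talbot = 0.869 × 40.04% / 12.68% = 2.7441
β_Brixley = 0.813 × 41.54% / 12.68% = 2.6634
β_Holloway = 0.630 × 40.39% / 12.68% = 2.0068
β_P = Σ w_i β_i = 0.30×0.7048 + 0.24×1.7229 + 0.13×2.7441 + 0.06×2.6634 + 0.27×2.0068 = 1.6833
MRP = 7.31% − 1.56% = 5.75%
E(R_P) = R_f + β_P × MRP = 1.56% + 1.6833 × 5.75% = 11.24%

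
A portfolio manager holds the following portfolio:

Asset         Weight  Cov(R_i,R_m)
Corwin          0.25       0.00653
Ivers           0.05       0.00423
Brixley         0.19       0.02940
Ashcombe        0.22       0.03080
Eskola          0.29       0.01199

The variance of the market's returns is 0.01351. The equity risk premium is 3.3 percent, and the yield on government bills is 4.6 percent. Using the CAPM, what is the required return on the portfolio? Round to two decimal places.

8.92%

β_Corwin = 0.00653 / 0.01351 = 0.4833
β_Ivers = 0.00423 / 0.01351 = 0.3131
β_Brixley = 0.02940 / 0.01351 = 2.1762
β_Ashcombe = 0.03080 / 0.01351 = 2.2798
β_Eskola = 0.01199 / 0.01351 = 0.8875
β_P = Σ w_i β_i = 0.25×0.4833 + 0.05×0.3131 + 0.19×2.1762 + 0.22×2.2798 + 0.29×0.8875 = 1.3089
E(R_P) = R_f + β_P × MRP = 4.6% + 1.3089 × 3.3% = 8.92%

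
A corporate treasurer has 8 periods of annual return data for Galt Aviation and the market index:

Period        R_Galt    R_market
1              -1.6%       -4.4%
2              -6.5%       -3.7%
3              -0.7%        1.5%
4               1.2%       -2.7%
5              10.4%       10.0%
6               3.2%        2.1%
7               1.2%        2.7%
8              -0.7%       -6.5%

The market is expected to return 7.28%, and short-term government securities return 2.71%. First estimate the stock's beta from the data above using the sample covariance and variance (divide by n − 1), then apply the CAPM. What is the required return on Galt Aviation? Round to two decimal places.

Mean R_i = (-1.6 − 6.5 − 0.7 + 1.2 + 10.4 + 3.2 + 1.2 − 0.7) / 8 = 0.8125%
Mean R_m = (-4.4 − 3.7 + 1.5 − 2.7 + 10.0 + 2.1 + 2.7 − 6.5) / 8 = -0.1250%
Σ(R_i − R̄_i)(R_m − R̄_m) = 146.1225  ⇒  Cov = 146.1225 / 7 = 20.8746
Σ(R_m − R̄_m)² = 196.4150  ⇒  Var(R_m) = 196.4150 / 7 = 28.0593
β = Cov / Var(R_m) = 20.8746 / 28.0593 = 0.7439
MRP = 7.28% − 2.71% = 4.57%
E(R) = R_f + β × MRP = 2.71% + 0.7439 × 4.57% = 6.11%

6.11%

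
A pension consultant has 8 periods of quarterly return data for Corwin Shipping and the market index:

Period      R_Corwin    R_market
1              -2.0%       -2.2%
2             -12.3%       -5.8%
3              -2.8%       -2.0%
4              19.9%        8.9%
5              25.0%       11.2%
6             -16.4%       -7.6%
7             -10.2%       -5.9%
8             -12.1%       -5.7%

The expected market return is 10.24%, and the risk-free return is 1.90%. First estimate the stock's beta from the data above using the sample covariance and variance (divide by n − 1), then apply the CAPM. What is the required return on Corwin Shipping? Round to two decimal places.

Mean R_i = (-2.0 − 12.3 − 2.8 + 19.9 + 25.0 − 16.4 − 10.2 − 12.1) / 8 = -1.3625%
Mean R_m = (-2.2 − 5.8 − 2.0 + 8.9 + 11.2 − 7.6 − 5.9 − 5.7) / 8 = -1.1375%
Σ(R_i − R̄_i)(R_m − R̄_m) = 779.8413  ⇒  Cov = 779.8413 / 7 = 111.4059
Σ(R_m − R̄_m)² = 361.8388  ⇒  Var(R_m) = 361.8388 / 7 = 51.6913
β = Cov / Var(R_m) = 111.4059 / 51.6913 = 2.1552
MRP = 10.24% − 1.90% = 8.34%
E(R) = R_f + β × MRP = 1.90% + 2.1552 × 8.34% = 19.87%

19.87%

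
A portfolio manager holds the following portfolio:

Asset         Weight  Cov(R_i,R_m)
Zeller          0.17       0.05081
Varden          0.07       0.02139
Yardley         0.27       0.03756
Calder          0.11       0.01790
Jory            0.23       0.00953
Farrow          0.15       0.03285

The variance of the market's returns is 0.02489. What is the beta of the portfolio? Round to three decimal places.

β_Zeller = 0.05081 / 0.02489 = 2.0414
β_Varden = 0.02139 / 0.02489 = 0.8594
β_Yardley = 0.03756 / 0.02489 = 1.5090
β_Calder = 0.01790 / 0.02489 = 0.7192
β_Jory = 0.00953 / 0.02489 = 0.3829
β_Farrow = 0.03285 / 0.02489 = 1.3198
β_P = Σ w_i β_i = 0.17×2.0414 + 0.07×0.8594 + 0.27×1.5090 + 0.11×0.7192 + 0.23×0.3829 + 0.15×1.3198 = 1.1798

1.180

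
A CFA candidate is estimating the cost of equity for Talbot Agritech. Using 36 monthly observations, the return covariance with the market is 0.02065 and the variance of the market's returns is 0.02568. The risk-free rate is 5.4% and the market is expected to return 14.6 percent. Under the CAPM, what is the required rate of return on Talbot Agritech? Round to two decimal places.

12.80%

β = Cov(R_i, R_m) / Var(R_m) = 0.02065 / 0.02568 = 0.8041
MRP = 14.6% − 5.4% = 9.20%
E(R) = R_f + β × MRP = 5.4% + 0.8041 × 9.2% = 12.80%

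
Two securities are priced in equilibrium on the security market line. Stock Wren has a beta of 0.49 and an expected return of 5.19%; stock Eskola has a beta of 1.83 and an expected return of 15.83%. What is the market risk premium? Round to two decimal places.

7.94%

Both satisfy E(R) = R_f + β·MRP, so the slope of the SML is
MRP = (15.83% − 5.19%) / (1.83 − 0.49) = 10.64% / 1.34 = 7.9403%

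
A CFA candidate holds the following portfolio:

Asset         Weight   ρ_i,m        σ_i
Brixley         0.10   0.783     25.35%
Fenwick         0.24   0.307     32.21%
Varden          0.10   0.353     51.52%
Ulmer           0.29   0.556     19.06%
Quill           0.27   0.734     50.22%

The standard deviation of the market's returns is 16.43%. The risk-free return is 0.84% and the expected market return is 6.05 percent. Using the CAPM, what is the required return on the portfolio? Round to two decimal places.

6.93%

β_Brixley = 0.783 × 25.35% / 16.43% = 1.2081
β_Fenwick = 0.307 × 32.21% / 16.43% = 0.6019
β_Varden = 0.353 × 51.52% / 16.43% = 1.1069
β_Ulmer = 0.556 × 19.06% / 16.43% = 0.6450
β_Quill = 0.734 × 50.22% / 16.43% = 2.2435
β_P = Σ w_i β_i = 0.10×1.2081 + 0.24×0.6019 + 0.10×1.1069 + 0.29×0.6450 + 0.27×2.2435 = 1.1688
MRP = 6.05% − 0.84% = 5.21%
E(R_P) = R_f + β_P × MRP = 0.84% + 1.1688 × 5.21% = 6.93%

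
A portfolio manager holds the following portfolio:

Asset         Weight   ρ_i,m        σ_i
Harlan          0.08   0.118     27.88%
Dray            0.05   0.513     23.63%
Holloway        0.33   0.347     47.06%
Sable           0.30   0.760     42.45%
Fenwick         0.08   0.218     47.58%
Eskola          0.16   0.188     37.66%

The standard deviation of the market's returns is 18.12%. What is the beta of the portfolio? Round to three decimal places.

β_Harlan = 0.118 × 27.88% / 18.12% = 0.1816
β_Dray = 0.513 × 23.63% / 18.12% = 0.6690
β_Holloway = 0.347 × 47.06% / 18.12% = 0.9012
β_Sable = 0.760 × 42.45% / 18.12% = 1.7805
β_Fenwick = 0.218 × 47.58% / 18.12% = 0.5724
β_Eskola = 0.188 × 37.66% / 18.12% = 0.3907
β_P = Σ w_i β_i = 0.08×0.1816 + 0.05×0.6690 + 0.33×0.9012 + 0.30×1.7805 + 0.08×0.5724 + 0.16×0.3907 = 0.9878

0.988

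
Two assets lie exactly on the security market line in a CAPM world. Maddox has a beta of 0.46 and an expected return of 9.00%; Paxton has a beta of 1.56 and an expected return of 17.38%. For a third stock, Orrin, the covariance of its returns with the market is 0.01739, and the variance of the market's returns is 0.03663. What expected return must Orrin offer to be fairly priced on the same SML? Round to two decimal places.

9.11%

MRP = (17.38% − 9.00%) / (1.56 − 0.46) = 7.6182%
R_f = 9.00% − 0.46 × 7.6182% = 5.4956%
β_Orrin = Cov / Var(R_m) = 0.01739 / 0.03663 = 0.4747
E(R_Orrin) = R_f + β × MRP = 5.4956% + 0.4747 × 7.6182% = 9.11%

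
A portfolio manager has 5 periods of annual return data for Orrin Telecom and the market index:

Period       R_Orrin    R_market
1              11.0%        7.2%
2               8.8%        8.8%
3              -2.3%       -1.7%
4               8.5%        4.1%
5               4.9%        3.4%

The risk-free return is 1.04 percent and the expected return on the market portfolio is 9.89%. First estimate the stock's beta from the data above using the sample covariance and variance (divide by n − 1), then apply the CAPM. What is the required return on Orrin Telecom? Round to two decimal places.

Mean R_i = (11.0 + 8.8 − 2.3 + 8.5 + 4.9) / 5 = 6.1800%
Mean R_m = (7.2 + 8.8 − 1.7 + 4.1 + 3.4) / 5 = 4.3600%
Σ(R_i − R̄_i)(R_m − R̄_m) = 77.3360  ⇒  Cov = 77.3360 / 4 = 19.3340
Σ(R_m − R̄_m)² = 65.4920  ⇒  Var(R_m) = 65.4920 / 4 = 16.3730
β = Cov / Var(R_m) = 19.3340 / 16.3730 = 1.1808
MRP = 9.89% − 1.04% = 8.85%
E(R) = R_f + β × MRP = 1.04% + 1.1808 × 8.85% = 11.49%

11.49%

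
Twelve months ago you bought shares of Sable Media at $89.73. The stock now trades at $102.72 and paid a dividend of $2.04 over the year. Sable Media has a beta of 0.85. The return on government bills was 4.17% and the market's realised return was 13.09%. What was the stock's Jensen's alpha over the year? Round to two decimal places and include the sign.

Realised HPR = (P1 + D1 − P0) / P0 = (102.72 + 2.04 − 89.73) / 89.73 = 15.03 / 89.73 = 16.7503%
MRP = 13.09% − 4.17% = 8.92%
CAPM required = R_f + β·MRP = 4.17% + 0.85 × 8.92% = 11.7520%
α = realised − required = 16.7503% − 11.7520% = +5.00%

+5.00%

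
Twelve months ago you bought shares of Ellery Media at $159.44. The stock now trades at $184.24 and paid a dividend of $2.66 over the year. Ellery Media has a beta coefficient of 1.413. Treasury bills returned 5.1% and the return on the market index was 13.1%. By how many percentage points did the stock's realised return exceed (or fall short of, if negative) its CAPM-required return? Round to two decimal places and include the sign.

+0.82%

Realised HPR = (P1 + D1 − P0) / P0 = (184.24 + 2.66 − 159.44) / 159.44 = 27.46 / 159.44 = 17.2228%
MRP = 13.1% − 5.1% = 8.00%
CAPM required = R_f + β·MRP = 5.1% + 1.413 × 8.0% = 16.4040%
α = realised − required = 17.2228% − 16.4040% = +0.82%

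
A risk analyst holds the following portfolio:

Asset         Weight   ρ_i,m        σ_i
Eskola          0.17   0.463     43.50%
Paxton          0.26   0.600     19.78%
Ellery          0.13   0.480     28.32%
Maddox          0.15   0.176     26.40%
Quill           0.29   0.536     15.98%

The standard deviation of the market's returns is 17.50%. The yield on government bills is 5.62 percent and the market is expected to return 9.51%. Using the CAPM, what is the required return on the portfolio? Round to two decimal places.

8.17%

β_Eskola = 0.463 × 43.50% / 17.50% = 1.1509
β_Paxton = 0.600 × 19.78% / 17.50% = 0.6782
β_Ellery = 0.480 × 28.32% / 17.50% = 0.7768
β_Maddox = 0.176 × 26.40% / 17.50% = 0.2655
β_Quill = 0.536 × 15.98% / 17.50% = 0.4894
β_P = Σ w_i β_i = 0.17×1.1509 + 0.26×0.6782 + 0.13×0.7768 + 0.15×0.2655 + 0.29×0.4894 = 0.6547
MRP = 9.51% − 5.62% = 3.89%
E(R_P) = R_f + β_P × MRP = 5.62% + 0.6547 × 3.89% = 8.17%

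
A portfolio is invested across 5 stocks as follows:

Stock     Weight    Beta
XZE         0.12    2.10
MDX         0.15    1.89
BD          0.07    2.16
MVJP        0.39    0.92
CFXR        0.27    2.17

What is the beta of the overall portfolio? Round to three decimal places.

β_P = Σ w_i β_i = 0.12×2.10 + 0.15×1.89 + 0.07×2.16 + 0.39×0.92 + 0.27×2.17 = 1.6314

1.631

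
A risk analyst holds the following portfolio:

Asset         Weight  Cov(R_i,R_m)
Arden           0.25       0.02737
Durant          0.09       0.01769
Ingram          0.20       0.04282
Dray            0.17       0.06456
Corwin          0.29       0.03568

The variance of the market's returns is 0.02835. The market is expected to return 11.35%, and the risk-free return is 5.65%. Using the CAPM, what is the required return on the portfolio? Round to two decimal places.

13.35%

β_Arden = 0.02737 / 0.02835 = 0.9654
β_Durant = 0.01769 / 0.02835 = 0.6240
β_Ingram = 0.04282 / 0.02835 = 1.5104
β_Dray = 0.06456 / 0.02835 = 2.2772
β_Corwin = 0.03568 / 0.02835 = 1.2586
β_P = Σ w_i β_i = 0.25×0.9654 + 0.09×0.6240 + 0.20×1.5104 + 0.17×2.2772 + 0.29×1.2586 = 1.3517
MRP = 11.35% − 5.65% = 5.70%
E(R_P) = R_f + β_P × MRP = 5.65% + 1.3517 × 5.70% = 13.35%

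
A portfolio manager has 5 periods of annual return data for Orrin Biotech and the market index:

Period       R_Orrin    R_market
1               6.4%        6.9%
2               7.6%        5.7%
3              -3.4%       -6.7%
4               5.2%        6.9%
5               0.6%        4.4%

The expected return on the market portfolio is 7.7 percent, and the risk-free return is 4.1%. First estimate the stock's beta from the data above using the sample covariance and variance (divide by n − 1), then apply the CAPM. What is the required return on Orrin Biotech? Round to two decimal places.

6.60%

Mean R_i = (6.4 + 7.6 − 3.4 + 5.2 + 0.6) / 5 = 3.2800%
Mean R_m = (6.9 + 5.7 − 6.7 + 6.9 + 4.4) / 5 = 3.4400%
Σ(R_i − R̄_i)(R_m − R̄_m) = 92.3640  ⇒  Cov = 92.3640 / 4 = 23.0910
Σ(R_m − R̄_m)² = 132.7920  ⇒  Var(R_m) = 132.7920 / 4 = 33.1980
β = Cov / Var(R_m) = 23.0910 / 33.1980 = 0.6956
MRP = 7.7% − 4.1% = 3.60%
E(R) = R_f + β × MRP = 4.1% + 0.6956 × 3.6% = 6.60%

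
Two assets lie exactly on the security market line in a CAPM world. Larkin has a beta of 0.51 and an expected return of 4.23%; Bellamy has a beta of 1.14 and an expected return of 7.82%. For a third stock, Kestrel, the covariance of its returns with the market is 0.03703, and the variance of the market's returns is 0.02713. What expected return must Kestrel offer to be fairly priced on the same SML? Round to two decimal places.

MRP = (7.82% − 4.23%) / (1.14 − 0.51) = 5.6984%
R_f = 4.23% − 0.51 × 5.6984% = 1.3238%
β_Kestrel = Cov / Var(R_m) = 0.03703 / 0.02713 = 1.3649
E(R_Kestrel) = R_f + β × MRP = 1.3238% + 1.3649 × 5.6984% = 9.10%

9.10%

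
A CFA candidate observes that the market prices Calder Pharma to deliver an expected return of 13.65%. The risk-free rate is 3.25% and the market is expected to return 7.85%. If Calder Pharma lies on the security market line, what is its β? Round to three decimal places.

MRP = 7.85% − 3.25% = 4.60%
β = (E(R) − R_f) / MRP = (13.65% − 3.25%) / 4.60% = 10.40% / 4.60% = 2.261

2.261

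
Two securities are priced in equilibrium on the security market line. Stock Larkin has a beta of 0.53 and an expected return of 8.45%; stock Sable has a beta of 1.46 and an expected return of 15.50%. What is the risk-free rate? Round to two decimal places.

4.43%

Both satisfy E(R) = R_f + β·MRP, so the slope of the SML is
MRP = (15.50% − 8.45%) / (1.46 − 0.53) = 7.05% / 0.93 = 7.5806%
R_f = E(R_Larkin) − β_Larkin·MRP = 8.45% − 0.53 × 7.5806% = 4.4323%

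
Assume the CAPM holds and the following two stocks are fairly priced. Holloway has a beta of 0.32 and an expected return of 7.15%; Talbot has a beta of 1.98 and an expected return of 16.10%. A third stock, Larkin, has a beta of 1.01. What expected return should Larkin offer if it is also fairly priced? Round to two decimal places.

MRP (SML slope) = (16.10% − 7.15%) / (1.98 − 0.32) = 8.95% / 1.66 = 5.3916%
R_f (intercept) = 7.15% − 0.32 × 5.3916% = 5.4247%
E(R_Larkin) = R_f + β × MRP = 5.4247% + 1.01 × 5.3916% = 10.87%

10.87%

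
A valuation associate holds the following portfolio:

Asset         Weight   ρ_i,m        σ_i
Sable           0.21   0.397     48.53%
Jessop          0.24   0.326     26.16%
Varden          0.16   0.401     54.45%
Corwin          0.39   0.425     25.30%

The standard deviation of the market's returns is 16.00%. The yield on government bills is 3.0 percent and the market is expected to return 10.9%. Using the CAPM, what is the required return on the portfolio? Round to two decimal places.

β_Sable = 0.397 × 48.53% / 16.00% = 1.2042
β_Jessop = 0.326 × 26.16% / 16.00% = 0.5330
β_Varden = 0.401 × 54.45% / 16.00% = 1.3647
β_Corwin = 0.425 × 25.30% / 16.00% = 0.6720
β_P = Σ w_i β_i = 0.21×1.2042 + 0.24×0.5330 + 0.16×1.3647 + 0.39×0.6720 = 0.8612
MRP = 10.9% − 3.0% = 7.90%
E(R_P) = R_f + β_P × MRP = 3.0% + 0.8612 × 7.9% = 9.80%

9.80%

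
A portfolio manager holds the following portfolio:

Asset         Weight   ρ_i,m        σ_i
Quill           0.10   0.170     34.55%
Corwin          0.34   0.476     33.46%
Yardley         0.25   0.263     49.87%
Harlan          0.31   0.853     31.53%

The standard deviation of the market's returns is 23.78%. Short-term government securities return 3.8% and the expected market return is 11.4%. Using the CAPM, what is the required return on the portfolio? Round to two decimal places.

9.43%

β_Quill = 0.170 × 34.55% / 23.78% = 0.2470
β_Corwin = 0.476 × 33.46% / 23.78% = 0.6698
β_Yardley = 0.263 × 49.87% / 23.78% = 0.5515
β_Harlan = 0.853 × 31.53% / 23.78% = 1.1310
β_P = Σ w_i β_i = 0.10×0.2470 + 0.34×0.6698 + 0.25×0.5515 + 0.31×1.1310 = 0.7409
MRP = 11.4% − 3.8% = 7.60%
E(R_P) = R_f + β_P × MRP = 3.8% + 0.7409 × 7.6% = 9.43%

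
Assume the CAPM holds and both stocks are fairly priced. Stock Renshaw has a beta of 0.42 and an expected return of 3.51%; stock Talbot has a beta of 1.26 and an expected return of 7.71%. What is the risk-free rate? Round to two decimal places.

1.41%

Both satisfy E(R) = R_f + β·MRP, so the slope of the SML is
MRP = (7.71% − 3.51%) / (1.26 − 0.42) = 4.20% / 0.84 = 5.0000%
R_f = E(R_Renshaw) − β_Renshaw·MRP = 3.51% − 0.42 × 5.0000% = 1.4100%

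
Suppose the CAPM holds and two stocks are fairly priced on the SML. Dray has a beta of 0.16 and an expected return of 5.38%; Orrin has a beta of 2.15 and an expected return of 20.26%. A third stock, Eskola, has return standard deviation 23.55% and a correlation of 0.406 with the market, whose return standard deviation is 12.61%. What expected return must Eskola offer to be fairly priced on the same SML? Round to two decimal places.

MRP = (20.26% − 5.38%) / (2.15 − 0.16) = 7.4774%
R_f = 5.38% − 0.16 × 7.4774% = 4.1836%
β_Eskola = ρ·σ_i/σ_m = 0.406 × 23.55 / 12.61 = 0.7582
E(R_Eskola) = R_f + β × MRP = 4.1836% + 0.7582 × 7.4774% = 9.85%

9.85%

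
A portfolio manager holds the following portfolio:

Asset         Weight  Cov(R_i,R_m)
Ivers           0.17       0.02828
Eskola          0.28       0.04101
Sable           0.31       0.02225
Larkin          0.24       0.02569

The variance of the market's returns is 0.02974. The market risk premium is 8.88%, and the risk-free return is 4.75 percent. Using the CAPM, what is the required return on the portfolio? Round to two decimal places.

β_Ivers = 0.02828 / 0.02974 = 0.9509
β_Eskola = 0.04101 / 0.02974 = 1.3790
β_Sable = 0.02225 / 0.02974 = 0.7482
β_Larkin = 0.02569 / 0.02974 = 0.8638
β_P = Σ w_i β_i = 0.17×0.9509 + 0.28×1.3790 + 0.31×0.7482 + 0.24×0.8638 = 0.9870
E(R_P) = R_f + β_P × MRP = 4.75% + 0.9870 × 8.88% = 13.51%

13.51%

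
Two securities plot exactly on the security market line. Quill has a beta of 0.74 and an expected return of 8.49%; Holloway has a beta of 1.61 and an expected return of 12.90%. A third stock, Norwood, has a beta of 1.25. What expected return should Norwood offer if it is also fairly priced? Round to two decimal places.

MRP (SML slope) = (12.90% − 8.49%) / (1.61 − 0.74) = 4.41% / 0.87 = 5.0690%
R_f (intercept) = 8.49% − 0.74 × 5.0690% = 4.7389%
E(R_Norwood) = R_f + β × MRP = 4.7389% + 1.25 × 5.0690% = 11.08%

11.08%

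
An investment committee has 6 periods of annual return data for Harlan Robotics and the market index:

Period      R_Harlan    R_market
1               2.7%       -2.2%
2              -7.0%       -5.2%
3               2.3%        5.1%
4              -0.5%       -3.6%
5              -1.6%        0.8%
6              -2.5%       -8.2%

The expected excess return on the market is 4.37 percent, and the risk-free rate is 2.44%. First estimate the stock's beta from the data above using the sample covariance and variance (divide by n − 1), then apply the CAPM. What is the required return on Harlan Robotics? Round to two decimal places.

4.38%

Mean R_i = (2.7 − 7.0 + 2.3 − 0.5 − 1.6 − 2.5) / 6 = -1.1000%
Mean R_m = (-2.2 − 5.2 + 5.1 − 3.6 + 0.8 − 8.2) / 6 = -2.2167%
Σ(R_i − R̄_i)(R_m − R̄_m) = 48.5800  ⇒  Cov = 48.5800 / 5 = 9.7160
Σ(R_m − R̄_m)² = 109.2483  ⇒  Var(R_m) = 109.2483 / 5 = 21.8497
β = Cov / Var(R_m) = 9.7160 / 21.8497 = 0.4447
E(R) = R_f + β × MRP = 2.44% + 0.4447 × 4.37% = 4.38%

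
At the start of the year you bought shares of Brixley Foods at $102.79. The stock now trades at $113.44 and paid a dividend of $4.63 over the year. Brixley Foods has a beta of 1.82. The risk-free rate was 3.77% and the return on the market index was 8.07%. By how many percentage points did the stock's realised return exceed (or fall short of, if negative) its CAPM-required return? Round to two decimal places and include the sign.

+3.27%

Realised HPR = (P1 + D1 − P0) / P0 = (113.44 + 4.63 − 102.79) / 102.79 = 15.28 / 102.79 = 14.8653%
MRP = 8.07% − 3.77% = 4.30%
CAPM required = R_f + β·MRP = 3.77% + 1.82 × 4.30% = 11.5960%
α = realised − required = 14.8653% − 11.5960% = +3.27%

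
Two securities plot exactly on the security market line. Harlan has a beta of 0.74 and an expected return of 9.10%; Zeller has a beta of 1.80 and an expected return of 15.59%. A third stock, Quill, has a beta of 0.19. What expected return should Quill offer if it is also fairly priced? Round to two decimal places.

5.73%

MRP (SML slope) = (15.59% − 9.10%) / (1.80 − 0.74) = 6.49% / 1.06 = 6.1226%
R_f (intercept) = 9.10% − 0.74 × 6.1226% = 4.5693%
E(R_Quill) = R_f + β × MRP = 4.5693% + 0.19 × 6.1226% = 5.73%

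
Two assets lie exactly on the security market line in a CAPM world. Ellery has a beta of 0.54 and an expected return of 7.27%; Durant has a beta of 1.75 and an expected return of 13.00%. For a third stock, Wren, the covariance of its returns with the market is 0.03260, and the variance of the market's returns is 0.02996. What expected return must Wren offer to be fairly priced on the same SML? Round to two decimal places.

MRP = (13.00% − 7.27%) / (1.75 − 0.54) = 4.7355%
R_f = 7.27% − 0.54 × 4.7355% = 4.7128%
β_Wren = Cov / Var(R_m) = 0.03260 / 0.02996 = 1.0881
E(R_Wren) = R_f + β × MRP = 4.7128% + 1.0881 × 4.7355% = 9.87%

9.87%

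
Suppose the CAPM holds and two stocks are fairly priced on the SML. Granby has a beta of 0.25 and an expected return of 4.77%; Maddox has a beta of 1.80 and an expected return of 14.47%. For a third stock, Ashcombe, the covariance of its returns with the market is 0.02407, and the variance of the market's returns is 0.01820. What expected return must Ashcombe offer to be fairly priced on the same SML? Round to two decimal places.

MRP = (14.47% − 4.77%) / (1.80 − 0.25) = 6.2581%
R_f = 4.77% − 0.25 × 6.2581% = 3.2055%
β_Ashcombe = Cov / Var(R_m) = 0.02407 / 0.01820 = 1.3225
E(R_Ashcombe) = R_f + β × MRP = 3.2055% + 1.3225 × 6.2581% = 11.48%

11.48%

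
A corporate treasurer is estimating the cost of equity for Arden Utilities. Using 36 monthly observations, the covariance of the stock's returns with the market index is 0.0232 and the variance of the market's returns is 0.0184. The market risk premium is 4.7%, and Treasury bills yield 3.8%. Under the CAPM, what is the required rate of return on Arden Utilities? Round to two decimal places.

β = Cov(R_i, R_m) / Var(R_m) = 0.0232 / 0.0184 = 1.2609
E(R) = R_f + β × MRP = 3.8% + 1.2609 × 4.7% = 9.73%

9.73%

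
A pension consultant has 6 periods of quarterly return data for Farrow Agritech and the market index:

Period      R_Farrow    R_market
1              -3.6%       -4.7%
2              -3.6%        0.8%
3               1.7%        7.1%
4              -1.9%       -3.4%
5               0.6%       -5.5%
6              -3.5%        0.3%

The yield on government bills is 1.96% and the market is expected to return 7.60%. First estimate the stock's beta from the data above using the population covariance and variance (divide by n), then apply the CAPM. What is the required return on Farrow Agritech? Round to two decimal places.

2.93%

Mean R_i = (-3.6 − 3.6 + 1.7 − 1.9 + 0.6 − 3.5) / 6 = -1.7167%
Mean R_m = (-4.7 + 0.8 + 7.1 − 3.4 − 5.5 + 0.3) / 6 = -0.9000%
Σ(R_i − R̄_i)(R_m − R̄_m) = 18.9500  ⇒  Cov = 18.9500 / 6 = 3.1583
Σ(R_m − R̄_m)² = 110.1800  ⇒  Var(R_m) = 110.1800 / 6 = 18.3633
β = Cov / Var(R_m) = 3.1583 / 18.3633 = 0.1720
MRP = 7.60% − 1.96% = 5.64%
E(R) = R_f + β × MRP = 1.96% + 0.1720 × 5.64% = 2.93%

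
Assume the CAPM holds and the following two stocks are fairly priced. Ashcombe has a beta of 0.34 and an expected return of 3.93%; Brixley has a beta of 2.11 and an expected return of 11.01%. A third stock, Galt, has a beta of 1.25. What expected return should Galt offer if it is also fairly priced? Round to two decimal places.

7.57%

MRP (SML slope) = (11.01% − 3.93%) / (2.11 − 0.34) = 7.08% / 1.77 = 4.0000%
R_f (intercept) = 3.93% − 0.34 × 4.0000% = 2.5700%
E(R_Galt) = R_f + β × MRP = 2.5700% + 1.25 × 4.0000% = 7.57%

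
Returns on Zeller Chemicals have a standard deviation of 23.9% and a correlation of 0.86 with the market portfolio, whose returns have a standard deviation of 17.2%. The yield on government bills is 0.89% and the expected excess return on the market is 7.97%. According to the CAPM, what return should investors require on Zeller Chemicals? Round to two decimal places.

10.41%

β = ρ × σ_i / σ_m = 0.86 × 23.9% / 17.2% = 1.1950
E(R) = 0.89% + 1.1950 × 7.97% = 10.41%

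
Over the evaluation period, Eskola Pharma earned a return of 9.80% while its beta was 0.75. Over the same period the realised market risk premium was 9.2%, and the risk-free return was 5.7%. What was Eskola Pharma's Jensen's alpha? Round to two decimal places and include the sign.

-2.80%

CAPM benchmark = R_f + β(R_m − R_f) = 5.7% + 0.75 × 9.2% = 12.6000%
α = actual − benchmark = 9.80% − 12.6000% = -2.80%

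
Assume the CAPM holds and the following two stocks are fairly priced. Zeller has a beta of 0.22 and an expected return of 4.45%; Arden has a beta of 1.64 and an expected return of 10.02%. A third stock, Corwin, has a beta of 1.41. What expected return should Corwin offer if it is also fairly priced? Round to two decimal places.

MRP (SML slope) = (10.02% − 4.45%) / (1.64 − 0.22) = 5.57% / 1.42 = 3.9225%
R_f (intercept) = 4.45% − 0.22 × 3.9225% = 3.5871%
E(R_Corwin) = R_f + β × MRP = 3.5871% + 1.41 × 3.9225% = 9.12%

9.12%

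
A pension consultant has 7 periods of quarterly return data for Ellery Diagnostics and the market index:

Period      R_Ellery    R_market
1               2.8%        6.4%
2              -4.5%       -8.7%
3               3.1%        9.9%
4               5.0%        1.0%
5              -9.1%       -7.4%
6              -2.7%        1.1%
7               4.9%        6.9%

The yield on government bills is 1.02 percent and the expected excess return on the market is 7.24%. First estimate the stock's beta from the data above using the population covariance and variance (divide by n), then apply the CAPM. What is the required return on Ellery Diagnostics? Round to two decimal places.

5.54%

Mean R_i = (2.8 − 4.5 + 3.1 + 5.0 − 9.1 − 2.7 + 4.9) / 7 = -0.0714%
Mean R_m = (6.4 − 8.7 + 9.9 + 1.0 − 7.4 + 1.1 + 6.9) / 7 = 1.3143%
Σ(R_i − R̄_i)(R_m − R̄_m) = 191.5971  ⇒  Cov = 191.5971 / 7 = 27.3710
Σ(R_m − R̄_m)² = 307.1486  ⇒  Var(R_m) = 307.1486 / 7 = 43.8784
β = Cov / Var(R_m) = 27.3710 / 43.8784 = 0.6238
E(R) = R_f + β × MRP = 1.02% + 0.6238 × 7.24% = 5.54%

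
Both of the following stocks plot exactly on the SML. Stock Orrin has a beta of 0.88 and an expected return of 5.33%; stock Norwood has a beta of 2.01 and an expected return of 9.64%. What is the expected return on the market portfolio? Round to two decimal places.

Both satisfy E(R) = R_f + β·MRP, so the slope of the SML is
MRP = (9.64% − 5.33%) / (2.01 − 0.88) = 4.31% / 1.13 = 3.8142%
R_f = E(R_Orrin) − β_Orrin·MRP = 5.33% − 0.88 × 3.8142% = 1.9735%
E(R_m) = R_f + MRP = 1.9735% + 3.8142% = 5.79%

5.79%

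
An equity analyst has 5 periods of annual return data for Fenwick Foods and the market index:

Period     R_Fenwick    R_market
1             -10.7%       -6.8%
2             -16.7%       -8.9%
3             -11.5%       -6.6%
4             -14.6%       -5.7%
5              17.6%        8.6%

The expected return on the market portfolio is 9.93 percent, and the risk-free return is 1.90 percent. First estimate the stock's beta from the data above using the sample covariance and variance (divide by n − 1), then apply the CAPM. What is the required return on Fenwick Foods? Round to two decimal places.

17.65%

Mean R_i = (-10.7 − 16.7 − 11.5 − 14.6 + 17.6) / 5 = -7.1800%
Mean R_m = (-6.8 − 8.9 − 6.6 − 5.7 + 8.6) / 5 = -3.8800%
Σ(R_i − R̄_i)(R_m − R̄_m) = 392.5780  ⇒  Cov = 392.5780 / 4 = 98.1445
Σ(R_m − R̄_m)² = 200.1880  ⇒  Var(R_m) = 200.1880 / 4 = 50.0470
β = Cov / Var(R_m) = 98.1445 / 50.0470 = 1.9610
MRP = 9.93% − 1.90% = 8.03%
E(R) = R_f + β × MRP = 1.90% + 1.9610 × 8.03% = 17.65%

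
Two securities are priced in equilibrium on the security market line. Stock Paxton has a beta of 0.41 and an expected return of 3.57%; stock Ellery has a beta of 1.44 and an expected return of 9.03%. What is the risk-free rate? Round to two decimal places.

1.40%

Both satisfy E(R) = R_f + β·MRP, so the slope of the SML is
MRP = (9.03% − 3.57%) / (1.44 − 0.41) = 5.46% / 1.03 = 5.3010%
R_f = E(R_Paxton) − β_Paxton·MRP = 3.57% − 0.41 × 5.3010% = 1.3966%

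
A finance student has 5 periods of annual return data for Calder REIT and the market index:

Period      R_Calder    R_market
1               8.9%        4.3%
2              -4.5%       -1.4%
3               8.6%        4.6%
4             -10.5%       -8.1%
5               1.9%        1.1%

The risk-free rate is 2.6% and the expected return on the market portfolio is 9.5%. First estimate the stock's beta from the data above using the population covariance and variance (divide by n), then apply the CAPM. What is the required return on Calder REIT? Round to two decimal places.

13.48%

Mean R_i = (8.9 − 4.5 + 8.6 − 10.5 + 1.9) / 5 = 0.8800%
Mean R_m = (4.3 − 1.4 + 4.6 − 8.1 + 1.1) / 5 = 0.1000%
Σ(R_i − R̄_i)(R_m − R̄_m) = 170.8300  ⇒  Cov = 170.8300 / 5 = 34.1660
Σ(R_m − R̄_m)² = 108.3800  ⇒  Var(R_m) = 108.3800 / 5 = 21.6760
β = Cov / Var(R_m) = 34.1660 / 21.6760 = 1.5762
MRP = 9.5% − 2.6% = 6.90%
E(R) = R_f + β × MRP = 2.6% + 1.5762 × 6.9% = 13.48%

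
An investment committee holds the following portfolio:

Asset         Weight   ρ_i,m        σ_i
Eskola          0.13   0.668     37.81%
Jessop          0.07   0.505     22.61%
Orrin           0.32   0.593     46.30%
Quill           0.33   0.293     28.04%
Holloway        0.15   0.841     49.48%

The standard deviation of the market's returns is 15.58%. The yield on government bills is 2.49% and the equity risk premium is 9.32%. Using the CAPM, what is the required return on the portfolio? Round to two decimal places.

β_Eskola = 0.668 × 37.81% / 15.58% = 1.6211
β_Jessop = 0.505 × 22.61% / 15.58% = 0.7329
β_Orrin = 0.593 × 46.30% / 15.58% = 1.7623
β_Quill = 0.293 × 28.04% / 15.58% = 0.5273
β_Holloway = 0.841 × 49.48% / 15.58% = 2.6709
β_P = Σ w_i β_i = 0.13×1.6211 + 0.07×0.7329 + 0.32×1.7623 + 0.33×0.5273 + 0.15×2.6709 = 1.4006
E(R_P) = R_f + β_P × MRP = 2.49% + 1.4006 × 9.32% = 15.54%

15.54%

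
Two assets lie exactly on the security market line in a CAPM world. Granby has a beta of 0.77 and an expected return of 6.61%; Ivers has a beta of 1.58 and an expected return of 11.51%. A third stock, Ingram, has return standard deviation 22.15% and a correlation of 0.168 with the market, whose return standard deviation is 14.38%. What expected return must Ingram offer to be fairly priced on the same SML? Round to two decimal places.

MRP = (11.51% − 6.61%) / (1.58 − 0.77) = 6.0494%
R_f = 6.61% − 0.77 × 6.0494% = 1.9520%
β_Ingram = ρ·σ_i/σ_m = 0.168 × 22.15 / 14.38 = 0.2588
E(R_Ingram) = R_f + β × MRP = 1.9520% + 0.2588 × 6.0494% = 3.52%

3.52%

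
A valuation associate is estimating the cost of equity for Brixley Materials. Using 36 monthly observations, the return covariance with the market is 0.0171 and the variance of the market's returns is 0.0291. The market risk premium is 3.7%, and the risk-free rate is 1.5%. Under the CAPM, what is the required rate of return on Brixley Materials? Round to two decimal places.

β = Cov(R_i, R_m) / Var(R_m) = 0.0171 / 0.0291 = 0.5876
E(R) = R_f + β × MRP = 1.5% + 0.5876 × 3.7% = 3.67%

3.67%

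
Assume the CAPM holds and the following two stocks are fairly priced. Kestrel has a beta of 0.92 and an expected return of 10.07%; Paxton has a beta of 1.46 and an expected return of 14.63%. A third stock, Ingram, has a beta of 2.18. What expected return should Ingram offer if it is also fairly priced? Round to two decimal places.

MRP (SML slope) = (14.63% − 10.07%) / (1.46 − 0.92) = 4.56% / 0.54 = 8.4444%
R_f (intercept) = 10.07% − 0.92 × 8.4444% = 2.3012%
E(R_Ingram) = R_f + β × MRP = 2.3012% + 2.18 × 8.4444% = 20.71%

20.71%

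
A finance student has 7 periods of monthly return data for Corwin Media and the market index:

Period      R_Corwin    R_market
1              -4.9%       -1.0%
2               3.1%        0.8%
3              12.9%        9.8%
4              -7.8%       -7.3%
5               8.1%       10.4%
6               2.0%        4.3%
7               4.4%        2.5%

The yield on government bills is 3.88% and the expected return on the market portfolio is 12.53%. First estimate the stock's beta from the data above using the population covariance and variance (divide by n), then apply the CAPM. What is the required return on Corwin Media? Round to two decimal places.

Mean R_i = (-4.9 + 3.1 + 12.9 − 7.8 + 8.1 + 2.0 + 4.4) / 7 = 2.5429%
Mean R_m = (-1.0 + 0.8 + 9.8 − 7.3 + 10.4 + 4.3 + 2.5) / 7 = 2.7857%
Σ(R_i − R̄_i)(R_m − R̄_m) = 244.9943  ⇒  Cov = 244.9943 / 7 = 34.9992
Σ(R_m − R̄_m)² = 229.5486  ⇒  Var(R_m) = 229.5486 / 7 = 32.7927
β = Cov / Var(R_m) = 34.9992 / 32.7927 = 1.0673
MRP = 12.53% − 3.88% = 8.65%
E(R) = R_f + β × MRP = 3.88% + 1.0673 × 8.65% = 13.11%

13.11%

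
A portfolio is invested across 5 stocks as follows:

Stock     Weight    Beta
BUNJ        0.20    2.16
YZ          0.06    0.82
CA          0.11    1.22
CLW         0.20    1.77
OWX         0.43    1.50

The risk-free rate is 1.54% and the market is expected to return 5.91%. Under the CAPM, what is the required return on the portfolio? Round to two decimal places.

β_P = Σ w_i β_i = 0.20×2.16 + 0.06×0.82 + 0.11×1.22 + 0.20×1.77 + 0.43×1.50 = 1.6144
MRP = 5.91% − 1.54% = 4.37%
E(R_P) = R_f + β_P × MRP = 1.54% + 1.6144 × 4.37% = 8.59%

8.59%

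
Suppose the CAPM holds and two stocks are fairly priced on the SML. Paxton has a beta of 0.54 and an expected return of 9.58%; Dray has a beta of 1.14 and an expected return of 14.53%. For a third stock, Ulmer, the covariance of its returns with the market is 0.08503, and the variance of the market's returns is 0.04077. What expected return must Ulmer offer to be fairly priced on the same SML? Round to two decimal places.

MRP = (14.53% − 9.58%) / (1.14 − 0.54) = 8.2500%
R_f = 9.58% − 0.54 × 8.2500% = 5.1250%
β_Ulmer = Cov / Var(R_m) = 0.08503 / 0.04077 = 2.0856
E(R_Ulmer) = R_f + β × MRP = 5.1250% + 2.0856 × 8.2500% = 22.33%

22.33%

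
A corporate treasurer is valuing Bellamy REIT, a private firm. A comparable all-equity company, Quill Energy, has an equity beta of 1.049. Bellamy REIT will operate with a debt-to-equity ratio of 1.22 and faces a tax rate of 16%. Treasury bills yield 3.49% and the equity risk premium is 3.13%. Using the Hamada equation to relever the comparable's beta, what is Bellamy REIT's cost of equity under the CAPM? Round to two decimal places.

β_L = β_U × [1 + (1 − t)(D/E)] = 1.049 × [1 + (1 − 0.16) × 1.22]
    = 1.049 × [1 + 0.84 × 1.22] = 1.049 × 2.0248 = 2.1240
E(R) = R_f + β_L × MRP = 3.49% + 2.1240 × 3.13% = 10.14%

10.14%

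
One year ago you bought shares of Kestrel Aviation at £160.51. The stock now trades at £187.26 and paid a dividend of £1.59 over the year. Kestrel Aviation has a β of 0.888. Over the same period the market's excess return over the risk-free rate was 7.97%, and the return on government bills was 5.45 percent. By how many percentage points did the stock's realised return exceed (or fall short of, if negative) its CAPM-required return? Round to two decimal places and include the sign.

Realised HPR = (P1 + D1 − P0) / P0 = (187.26 + 1.59 − 160.51) / 160.51 = 28.34 / 160.51 = 17.6562%
CAPM required = R_f + β·MRP = 5.45% + 0.888 × 7.97% = 12.52736%
α = realised − required = 17.6562% − 12.52736% = +5.13%

+5.13%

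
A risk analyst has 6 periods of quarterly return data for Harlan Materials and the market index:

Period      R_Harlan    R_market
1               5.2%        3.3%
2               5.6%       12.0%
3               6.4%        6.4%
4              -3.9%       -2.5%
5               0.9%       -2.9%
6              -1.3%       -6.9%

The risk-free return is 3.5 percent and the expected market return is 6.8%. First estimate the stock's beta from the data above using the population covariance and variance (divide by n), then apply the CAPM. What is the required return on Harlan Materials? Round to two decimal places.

5.14%

Mean R_i = (5.2 + 5.6 + 6.4 − 3.9 + 0.9 − 1.3) / 6 = 2.1500%
Mean R_m = (3.3 + 12.0 + 6.4 − 2.5 − 2.9 − 6.9) / 6 = 1.5667%
Σ(R_i − R̄_i)(R_m − R̄_m) = 121.2200  ⇒  Cov = 121.2200 / 6 = 20.2033
Σ(R_m − R̄_m)² = 243.3933  ⇒  Var(R_m) = 243.3933 / 6 = 40.5656
β = Cov / Var(R_m) = 20.2033 / 40.5656 = 0.4980
MRP = 6.8% − 3.5% = 3.30%
E(R) = R_f + β × MRP = 3.5% + 0.4980 × 3.3% = 5.14%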